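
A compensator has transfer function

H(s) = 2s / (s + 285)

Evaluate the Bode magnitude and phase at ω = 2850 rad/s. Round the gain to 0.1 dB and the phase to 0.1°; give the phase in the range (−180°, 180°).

At s = jω = j2850:
zero at origin: s = j2850 → |·| = 2850, ∠ = 90.00°
pole (s+285): 285 + j2850 → |·| = √(285²+2850²) = √8203725 ≈ 2864.2, ∠ = arctan(2850/285) ≈ 84.29°
|H| = 2 · 2850 / 2864.2 ≈ 1.9901
Gain = 20 log₁₀(1.9901) ≈ 5.98 dB
∠H = 90.00° − 84.29° = 5.71°

6.0 dB, 5.7°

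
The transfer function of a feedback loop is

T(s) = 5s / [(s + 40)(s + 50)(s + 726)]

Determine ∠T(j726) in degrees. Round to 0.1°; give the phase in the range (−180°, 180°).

At s = jω = j726:
zero at origin: s = j726 → |·| = 726, ∠ = 90.00°
pole (s+40): 40 + j726 → |·| = √(40²+726²) = √528676 ≈ 727.1, ∠ = arctan(726/40) ≈ 86.85°
pole (s+50): 50 + j726 → |·| = √(50²+726²) = √529576 ≈ 727.72, ∠ = arctan(726/50) ≈ 86.06°
pole (s+726): 726 + j726 → |·| = √(726²+726²) = √1054152 ≈ 1026.7, ∠ = arctan(726/726) ≈ 45.00°
∠T = 90.00° − 217.91° = -127.91°

-127.9°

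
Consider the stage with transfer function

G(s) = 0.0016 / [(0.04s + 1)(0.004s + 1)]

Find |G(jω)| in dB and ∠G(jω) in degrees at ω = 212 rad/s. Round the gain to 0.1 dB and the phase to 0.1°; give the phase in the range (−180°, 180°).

At ω = 212 rad/s:
pole (1 + j212·0.04) = 1 + j8.48 → |·| ≈ 8.5388, ∠ ≈ 83.27°
pole (1 + j212·0.004) = 1 + j0.848 → |·| ≈ 1.3111, ∠ ≈ 40.30°
|G| = 0.0016 · 1 / (8.5388 · 1.3111) ≈ 0.00014292
Gain = 20 log₁₀(0.00014292) ≈ -76.90 dB
∠G = (0°) − (83.27° + 40.30°) = -123.57°

-76.9 dB, -123.6°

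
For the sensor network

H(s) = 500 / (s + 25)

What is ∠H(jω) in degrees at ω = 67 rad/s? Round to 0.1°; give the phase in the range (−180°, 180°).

-69.5°

Substitute s = j67:
Numerator: 500 = 500 + j0
Denominator: (j67) + 25 = 25 + j67
|N| = √(500² + 0²) ≈ 500, ∠N ≈ 0.00°
|D| = √(25² + 67²) ≈ 71.512, ∠D ≈ 69.54°
∠H = 0.00° − 69.54° = -69.54°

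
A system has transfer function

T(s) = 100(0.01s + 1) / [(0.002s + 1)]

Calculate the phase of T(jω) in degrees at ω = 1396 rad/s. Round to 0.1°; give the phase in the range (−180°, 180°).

At ω = 1396 rad/s:
zero (1 + j1396·0.01) = 1 + j13.96 → |·| ≈ 13.996, ∠ ≈ 85.90°
pole (1 + j1396·0.002) = 1 + j2.792 → |·| ≈ 2.9657, ∠ ≈ 70.29°
∠T = (85.90°) − (70.29°) = 15.61°

15.6°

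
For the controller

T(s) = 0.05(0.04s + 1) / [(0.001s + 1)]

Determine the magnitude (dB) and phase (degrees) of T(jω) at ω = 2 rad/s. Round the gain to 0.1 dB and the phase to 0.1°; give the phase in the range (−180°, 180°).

-26.0 dB, 4.5°

At ω = 2 rad/s:
zero (1 + j2·0.04) = 1 + j0.08 → |·| ≈ 1.0032, ∠ ≈ 4.57°
pole (1 + j2·0.001) = 1 + j0.002 → |·| ≈ 1, ∠ ≈ 0.11°
|T| = 0.05 · 1.0032 / (1) ≈ 0.05016
Gain = 20 log₁₀(0.05016) ≈ -25.99 dB
∠T = (4.57°) − (0.11°) = 4.46°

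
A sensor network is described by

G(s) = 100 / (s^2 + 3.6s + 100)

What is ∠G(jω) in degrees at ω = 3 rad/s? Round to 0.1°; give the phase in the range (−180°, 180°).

At s = jω = j3:
quadratic: (j3)² + 3.6·j3 + 100 = 91 + j10.8 → |·| ≈ 91.639, ∠ ≈ 6.77°
∠G = 0.00° − 6.77° = -6.77°

-6.8°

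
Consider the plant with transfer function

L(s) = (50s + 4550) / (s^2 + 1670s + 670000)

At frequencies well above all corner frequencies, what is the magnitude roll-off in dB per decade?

Each pole contributes −20 dB/decade at high frequency; each zero contributes +20 dB/decade.
Net: 1 zero(s) − 2 pole(s) → -20 dB/decade.

-20 dB/decade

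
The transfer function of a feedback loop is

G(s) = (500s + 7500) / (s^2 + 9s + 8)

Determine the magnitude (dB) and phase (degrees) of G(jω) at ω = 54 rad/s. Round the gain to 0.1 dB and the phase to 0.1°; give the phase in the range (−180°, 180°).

19.6 dB, -96.0°

Substitute s = j54:
Numerator: 500(j54) + 7500 = 7500 + j27000
Denominator: (j54)^2 + 9(j54) + 8 = -2908 + j486
|N| = √(7500² + 27000²) ≈ 28022, ∠N ≈ 74.48°
|D| = √(2908² + 486²) ≈ 2948.3, ∠D ≈ 170.51°
|G| = 28022 / 2948.3 ≈ 9.5045
Gain = 20 log₁₀(9.5045) ≈ 19.56 dB
∠G = 74.48° − 170.51° = -96.03°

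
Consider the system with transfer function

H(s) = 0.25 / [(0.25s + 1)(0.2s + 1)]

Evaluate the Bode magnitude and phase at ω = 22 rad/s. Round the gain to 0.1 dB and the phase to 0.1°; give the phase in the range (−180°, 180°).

-40.1 dB, -156.9°

At ω = 22 rad/s:
pole (1 + j22·0.25) = 1 + j5.5 → |·| ≈ 5.5902, ∠ ≈ 79.70°
pole (1 + j22·0.2) = 1 + j4.4 → |·| ≈ 4.5122, ∠ ≈ 77.20°
|H| = 0.25 · 1 / (5.5902 · 4.5122) ≈ 0.0099112
Gain = 20 log₁₀(0.0099112) ≈ -40.08 dB
∠H = (0°) − (79.70° + 77.20°) = -156.90°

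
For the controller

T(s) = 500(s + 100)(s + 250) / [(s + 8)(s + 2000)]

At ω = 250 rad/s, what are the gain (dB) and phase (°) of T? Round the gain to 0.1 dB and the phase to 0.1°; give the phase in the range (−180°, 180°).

At s = jω = j250:
zero (s+100): 100 + j250 → |·| = √(100²+250²) = √72500 ≈ 269.26, ∠ = arctan(250/100) ≈ 68.20°
zero (s+250): 250 + j250 → |·| = √(250²+250²) = √125000 ≈ 353.55, ∠ = arctan(250/250) ≈ 45.00°
pole (s+8): 8 + j250 → |·| = √(8²+250²) = √62564 ≈ 250.13, ∠ = arctan(250/8) ≈ 88.17°
pole (s+2000): 2000 + j250 → |·| = √(2000²+250²) = √4062500 ≈ 2015.6, ∠ = arctan(250/2000) ≈ 7.13°
|T| = 500 · 95197 / 5.0416e+05 ≈ 94.411
Gain = 20 log₁₀(94.411) ≈ 39.50 dB
∠T = 113.20° − 95.30° = 17.90°

39.5 dB, 17.9°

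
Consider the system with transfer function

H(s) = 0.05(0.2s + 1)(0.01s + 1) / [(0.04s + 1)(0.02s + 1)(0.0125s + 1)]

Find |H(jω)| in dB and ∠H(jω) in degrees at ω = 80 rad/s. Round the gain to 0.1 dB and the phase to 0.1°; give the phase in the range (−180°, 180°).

-18.8 dB, -50.6°

At ω = 80 rad/s:
zero (1 + j80·0.2) = 1 + j16 → |·| ≈ 16.031, ∠ ≈ 86.42°
zero (1 + j80·0.01) = 1 + j0.8 → |·| ≈ 1.2806, ∠ ≈ 38.66°
pole (1 + j80·0.04) = 1 + j3.2 → |·| ≈ 3.3526, ∠ ≈ 72.65°
pole (1 + j80·0.02) = 1 + j1.6 → |·| ≈ 1.8868, ∠ ≈ 57.99°
pole (1 + j80·0.0125) = 1 + j1 → |·| ≈ 1.4142, ∠ ≈ 45.00°
|H| = 0.05 · 16.031 · 1.2806 / (3.3526 · 1.8868 · 1.4142) ≈ 0.11474
Gain = 20 log₁₀(0.11474) ≈ -18.81 dB
∠H = (86.42° + 38.66°) − (72.65° + 57.99° + 45.00°) = -50.56°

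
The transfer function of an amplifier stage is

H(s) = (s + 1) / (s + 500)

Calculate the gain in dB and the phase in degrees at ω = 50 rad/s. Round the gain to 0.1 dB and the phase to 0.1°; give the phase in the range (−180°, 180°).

At s = jω = j50:
zero (s+1): 1 + j50 → |·| = √(1²+50²) = √2501 ≈ 50.01, ∠ = arctan(50/1) ≈ 88.85°
pole (s+500): 500 + j50 → |·| = √(500²+50²) = √252500 ≈ 502.49, ∠ = arctan(50/500) ≈ 5.71°
|H| = 1 · 50.01 / 502.49 ≈ 0.099524
Gain = 20 log₁₀(0.099524) ≈ -20.04 dB
∠H = 88.85° − 5.71° = 83.14°

-20.0 dB, 83.1°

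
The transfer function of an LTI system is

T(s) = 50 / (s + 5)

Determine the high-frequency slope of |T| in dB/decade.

-20 dB/decade

Each pole contributes −20 dB/decade at high frequency; each zero contributes +20 dB/decade.
Net: 0 zero(s) − 1 pole(s) → -20 dB/decade.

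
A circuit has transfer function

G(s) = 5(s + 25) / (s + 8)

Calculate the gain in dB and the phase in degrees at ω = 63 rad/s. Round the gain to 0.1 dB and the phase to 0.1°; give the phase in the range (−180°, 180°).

14.5 dB, -14.4°

At s = jω = j63:
zero (s+25): 25 + j63 → |·| = √(25²+63²) = √4594 ≈ 67.779, ∠ = arctan(63/25) ≈ 68.36°
pole (s+8): 8 + j63 → |·| = √(8²+63²) = √4033 ≈ 63.506, ∠ = arctan(63/8) ≈ 82.76°
|G| = 5 · 67.779 / 63.506 ≈ 5.3364
Gain = 20 log₁₀(5.3364) ≈ 14.54 dB
∠G = 68.36° − 82.76° = -14.40°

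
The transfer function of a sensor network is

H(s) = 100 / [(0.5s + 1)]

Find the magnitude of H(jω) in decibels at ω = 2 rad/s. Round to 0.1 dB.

At ω = 2 rad/s:
pole (1 + j2·0.5) = 1 + j1 → |·| ≈ 1.4142, ∠ ≈ 45.00°
|H| = 100 · 1 / (1.4142) ≈ 70.711
Gain = 20 log₁₀(70.711) ≈ 36.99 dB

37.0 dB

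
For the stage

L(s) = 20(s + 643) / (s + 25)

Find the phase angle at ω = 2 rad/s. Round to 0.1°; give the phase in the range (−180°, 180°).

At s = jω = j2:
zero (s+643): 643 + j2 → |·| = √(643²+2²) = √413453 ≈ 643, ∠ = arctan(2/643) ≈ 0.18°
pole (s+25): 25 + j2 → |·| = √(25²+2²) = √629 ≈ 25.08, ∠ = arctan(2/25) ≈ 4.57°
∠L = 0.18° − 4.57° = -4.39°

-4.4°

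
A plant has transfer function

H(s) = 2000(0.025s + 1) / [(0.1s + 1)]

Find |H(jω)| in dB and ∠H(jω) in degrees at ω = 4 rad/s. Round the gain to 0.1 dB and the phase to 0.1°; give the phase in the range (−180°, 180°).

65.4 dB, -16.1°

At ω = 4 rad/s:
zero (1 + j4·0.025) = 1 + j0.1 → |·| ≈ 1.005, ∠ ≈ 5.71°
pole (1 + j4·0.1) = 1 + j0.4 → |·| ≈ 1.077, ∠ ≈ 21.80°
|H| = 2000 · 1.005 / (1.077) ≈ 1866.3
Gain = 20 log₁₀(1866.3) ≈ 65.42 dB
∠H = (5.71°) − (21.80°) = -16.09°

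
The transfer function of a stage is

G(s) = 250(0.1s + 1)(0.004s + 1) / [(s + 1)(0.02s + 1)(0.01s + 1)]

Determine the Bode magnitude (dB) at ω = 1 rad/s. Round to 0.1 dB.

At ω = 1 rad/s:
zero (1 + j1·0.1) = 1 + j0.1 → |·| ≈ 1.005, ∠ ≈ 5.71°
zero (1 + j1·0.004) = 1 + j0.004 → |·| ≈ 1, ∠ ≈ 0.23°
pole (1 + j1·1) = 1 + j1 → |·| ≈ 1.4142, ∠ ≈ 45.00°
pole (1 + j1·0.02) = 1 + j0.02 → |·| ≈ 1.0002, ∠ ≈ 1.15°
pole (1 + j1·0.01) = 1 + j0.01 → |·| ≈ 1, ∠ ≈ 0.57°
|G| = 250 · 1.005 · 1 / (1.4142 · 1.0002 · 1) ≈ 177.63
Gain = 20 log₁₀(177.63) ≈ 44.99 dB

45.0 dB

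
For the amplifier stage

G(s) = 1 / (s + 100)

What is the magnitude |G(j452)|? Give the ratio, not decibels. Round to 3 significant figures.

At s = jω = j452:
pole (s+100): 100 + j452 → |·| = √(100²+452²) = √214304 ≈ 462.93, ∠ = arctan(452/100) ≈ 77.52°
|G| = 1 / 462.93 ≈ 0.0021602

0.00216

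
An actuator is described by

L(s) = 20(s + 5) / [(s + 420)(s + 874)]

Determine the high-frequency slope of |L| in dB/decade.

Each pole contributes −20 dB/decade at high frequency; each zero contributes +20 dB/decade.
Net: 1 zero(s) − 2 pole(s) → -20 dB/decade.

-20 dB/decade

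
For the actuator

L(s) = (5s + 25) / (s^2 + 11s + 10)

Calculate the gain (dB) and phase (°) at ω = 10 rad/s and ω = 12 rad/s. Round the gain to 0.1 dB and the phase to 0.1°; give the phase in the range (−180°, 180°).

Substitute s = j10:
Numerator: 5(j10) + 25 = 25 + j50
Denominator: (j10)^2 + 11(j10) + 10 = -90 + j110
|N| = √(25² + 50²) ≈ 55.902, ∠N ≈ 63.43°
|D| = √(90² + 110²) ≈ 142.13, ∠D ≈ 129.29°
|L| = 55.902 / 142.13 ≈ 0.39332
Gain = 20 log₁₀(0.39332) ≈ -8.11 dB
∠L = 63.43° − 129.29° = -65.86°

Substitute s = j12:
Numerator: 5(j12) + 25 = 25 + j60
Denominator: (j12)^2 + 11(j12) + 10 = -134 + j132
|N| = √(25² + 60²) ≈ 65, ∠N ≈ 67.38°
|D| = √(134² + 132²) ≈ 188.1, ∠D ≈ 135.43°
|L| = 65 / 188.1 ≈ 0.34556
Gain = 20 log₁₀(0.34556) ≈ -9.23 dB
∠L = 67.38° − 135.43° = -68.05°

ω = 10: -8.1 dB, -65.9°; ω = 12: -9.2 dB, -68.1°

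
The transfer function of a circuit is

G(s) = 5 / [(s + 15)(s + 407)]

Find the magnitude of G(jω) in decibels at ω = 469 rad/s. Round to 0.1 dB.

At s = jω = j469:
pole (s+15): 15 + j469 → |·| = √(15²+469²) = √220186 ≈ 469.24, ∠ = arctan(469/15) ≈ 88.17°
pole (s+407): 407 + j469 → |·| = √(407²+469²) = √385610 ≈ 620.98, ∠ = arctan(469/407) ≈ 49.05°
|G| = 5 / 2.9139e+05 ≈ 1.7159e-05
Gain = 20 log₁₀(1.7159e-05) ≈ -95.31 dB

-95.3 dB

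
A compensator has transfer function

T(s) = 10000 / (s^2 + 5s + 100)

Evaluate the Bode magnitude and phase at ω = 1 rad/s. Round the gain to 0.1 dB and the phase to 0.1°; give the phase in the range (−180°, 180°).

40.1 dB, -2.9°

At s = jω = j1:
quadratic: (j1)² + 5·j1 + 100 = 99 + j5 → |·| ≈ 99.126, ∠ ≈ 2.89°
|T| = 10000 / 99.126 ≈ 100.88
Gain = 20 log₁₀(100.88) ≈ 40.08 dB
∠T = 0.00° − 2.89° = -2.89°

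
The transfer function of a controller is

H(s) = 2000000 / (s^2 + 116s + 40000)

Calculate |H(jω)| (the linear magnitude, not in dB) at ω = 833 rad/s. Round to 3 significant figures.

3.03

At s = jω = j833:
quadratic: (j833)² + 116·j833 + 40000 = -653889 + j96628 → |·| ≈ 6.6099e+05, ∠ ≈ 171.59°
|H| = 2000000 / 6.6099e+05 ≈ 3.0258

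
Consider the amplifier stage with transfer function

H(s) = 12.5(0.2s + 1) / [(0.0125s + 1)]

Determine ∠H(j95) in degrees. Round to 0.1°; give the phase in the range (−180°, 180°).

At ω = 95 rad/s:
zero (1 + j95·0.2) = 1 + j19 → |·| ≈ 19.026, ∠ ≈ 86.99°
pole (1 + j95·0.0125) = 1 + j1.1875 → |·| ≈ 1.5525, ∠ ≈ 49.90°
∠H = (86.99°) − (49.90°) = 37.09°

37.1°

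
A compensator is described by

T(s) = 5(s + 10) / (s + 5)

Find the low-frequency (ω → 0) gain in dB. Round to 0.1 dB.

20.0 dB

T(0) = 5·10 / (5) = 10
20 log₁₀(10) ≈ 20.00 dB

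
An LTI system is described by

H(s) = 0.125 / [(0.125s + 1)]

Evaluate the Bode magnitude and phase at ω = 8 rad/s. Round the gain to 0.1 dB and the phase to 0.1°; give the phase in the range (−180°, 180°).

At ω = 8 rad/s:
pole (1 + j8·0.125) = 1 + j1 → |·| ≈ 1.4142, ∠ ≈ 45.00°
|H| = 0.125 · 1 / (1.4142) ≈ 0.088389
Gain = 20 log₁₀(0.088389) ≈ -21.07 dB
∠H = (0°) − (45.00°) = -45.00°

-21.1 dB, -45.0°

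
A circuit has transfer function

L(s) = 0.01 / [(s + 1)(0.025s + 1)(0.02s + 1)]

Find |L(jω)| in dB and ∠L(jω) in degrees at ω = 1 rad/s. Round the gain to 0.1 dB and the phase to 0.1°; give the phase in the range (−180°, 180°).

-43.0 dB, -47.6°

At ω = 1 rad/s:
pole (1 + j1·1) = 1 + j1 → |·| ≈ 1.4142, ∠ ≈ 45.00°
pole (1 + j1·0.025) = 1 + j0.025 → |·| ≈ 1.0003, ∠ ≈ 1.43°
pole (1 + j1·0.02) = 1 + j0.02 → |·| ≈ 1.0002, ∠ ≈ 1.15°
|L| = 0.01 · 1 / (1.4142 · 1.0003 · 1.0002) ≈ 0.0070676
Gain = 20 log₁₀(0.0070676) ≈ -43.01 dB
∠L = (0°) − (45.00° + 1.43° + 1.15°) = -47.58°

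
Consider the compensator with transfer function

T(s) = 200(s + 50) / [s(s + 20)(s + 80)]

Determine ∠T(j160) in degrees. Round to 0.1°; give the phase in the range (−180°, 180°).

-163.7°

At s = jω = j160:
zero (s+50): 50 + j160 → |·| = √(50²+160²) = √28100 ≈ 167.63, ∠ = arctan(160/50) ≈ 72.65°
pole (s+20): 20 + j160 → |·| = √(20²+160²) = √26000 ≈ 161.25, ∠ = arctan(160/20) ≈ 82.87°
pole (s+80): 80 + j160 → |·| = √(80²+160²) = √32000 ≈ 178.89, ∠ = arctan(160/80) ≈ 63.43°
pole at origin: |s| = 160, ∠ = 90.00° (in denominator)
∠T = 72.65° − 236.30° = -163.65°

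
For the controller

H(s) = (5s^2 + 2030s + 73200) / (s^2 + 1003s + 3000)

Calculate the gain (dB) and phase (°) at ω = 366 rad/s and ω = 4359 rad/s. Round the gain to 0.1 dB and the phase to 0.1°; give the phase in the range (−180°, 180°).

Substitute s = j366:
Numerator: 5(j366)^2 + 2030(j366) + 73200 = -596580 + j742980
Denominator: (j366)^2 + 1003(j366) + 3000 = -130956 + j367098
|N| = √(596580² + 742980²) ≈ 9.5285e+05, ∠N ≈ 128.76°
|D| = √(130956² + 367098²) ≈ 3.8976e+05, ∠D ≈ 109.63°
|H| = 9.5285e+05 / 3.8976e+05 ≈ 2.4447
Gain = 20 log₁₀(2.4447) ≈ 7.76 dB
∠H = 128.76° − 109.63° = 19.13°

Substitute s = j4359:
Numerator: 5(j4359)^2 + 2030(j4359) + 73200 = -94931205 + j8848770
Denominator: (j4359)^2 + 1003(j4359) + 3000 = -18997881 + j4372077
|N| = √(94931205² + 8848770²) ≈ 9.5343e+07, ∠N ≈ 174.67°
|D| = √(18997881² + 4372077²) ≈ 1.9494e+07, ∠D ≈ 167.04°
|H| = 9.5343e+07 / 1.9494e+07 ≈ 4.8909
Gain = 20 log₁₀(4.8909) ≈ 13.79 dB
∠H = 174.67° − 167.04° = 7.63°

ω = 366: 7.8 dB, 19.1°; ω = 4359: 13.8 dB, 7.6°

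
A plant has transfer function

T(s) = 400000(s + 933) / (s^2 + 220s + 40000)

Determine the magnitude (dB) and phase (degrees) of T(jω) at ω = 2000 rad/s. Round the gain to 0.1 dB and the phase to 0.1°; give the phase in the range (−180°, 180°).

At s = jω = j2000:
zero (s+933): 933 + j2000 → |·| = √(933²+2000²) = √4870489 ≈ 2206.9, ∠ = arctan(2000/933) ≈ 64.99°
quadratic: (j2000)² + 220·j2000 + 40000 = -3960000 + j440000 → |·| ≈ 3.9844e+06, ∠ ≈ 173.66°
|T| = 400000 · 2206.9 / 3.9844e+06 ≈ 221.55
Gain = 20 log₁₀(221.55) ≈ 46.91 dB
∠T = 64.99° − 173.66° = -108.67°

46.9 dB, -108.7°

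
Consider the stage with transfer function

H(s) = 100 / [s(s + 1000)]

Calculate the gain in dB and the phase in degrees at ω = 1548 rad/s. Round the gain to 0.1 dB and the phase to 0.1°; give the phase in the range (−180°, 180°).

-89.1 dB, -147.1°

At s = jω = j1548:
pole (s+1000): 1000 + j1548 → |·| = √(1000²+1548²) = √3396304 ≈ 1842.9, ∠ = arctan(1548/1000) ≈ 57.14°
pole at origin: |s| = 1548, ∠ = 90.00° (in denominator)
|H| = 100 / 2.8528e+06 ≈ 3.5053e-05
Gain = 20 log₁₀(3.5053e-05) ≈ -89.11 dB
∠H = 0.00° − 147.14° = -147.14°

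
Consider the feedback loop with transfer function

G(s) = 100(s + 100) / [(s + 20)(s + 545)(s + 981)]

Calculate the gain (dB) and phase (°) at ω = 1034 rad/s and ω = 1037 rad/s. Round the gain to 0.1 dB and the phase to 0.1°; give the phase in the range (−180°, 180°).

ω = 1034: -84.4 dB, -113.1°; ω = 1037: -84.4 dB, -113.3°

At s = jω = j1034:
zero (s+100): 100 + j1034 → |·| = √(100²+1034²) = √1079156 ≈ 1038.8, ∠ = arctan(1034/100) ≈ 84.48°
pole (s+20): 20 + j1034 → |·| = √(20²+1034²) = √1069556 ≈ 1034.2, ∠ = arctan(1034/20) ≈ 88.89°
pole (s+545): 545 + j1034 → |·| = √(545²+1034²) = √1366181 ≈ 1168.8, ∠ = arctan(1034/545) ≈ 62.21°
pole (s+981): 981 + j1034 → |·| = √(981²+1034²) = √2031517 ≈ 1425.3, ∠ = arctan(1034/981) ≈ 46.51°
|G| = 100 · 1038.8 / 1.7229e+09 ≈ 6.0294e-05
Gain = 20 log₁₀(6.0294e-05) ≈ -84.39 dB
∠G = 84.48° − 197.61° = -113.13°

At s = jω = j1037:
zero (s+100): 100 + j1037 → |·| = √(100²+1037²) = √1085369 ≈ 1041.8, ∠ = arctan(1037/100) ≈ 84.49°
pole (s+20): 20 + j1037 → |·| = √(20²+1037²) = √1075769 ≈ 1037.2, ∠ = arctan(1037/20) ≈ 88.90°
pole (s+545): 545 + j1037 → |·| = √(545²+1037²) = √1372394 ≈ 1171.5, ∠ = arctan(1037/545) ≈ 62.28°
pole (s+981): 981 + j1037 → |·| = √(981²+1037²) = √2037730 ≈ 1427.5, ∠ = arctan(1037/981) ≈ 46.59°
|G| = 100 · 1041.8 / 1.7345e+09 ≈ 6.0063e-05
Gain = 20 log₁₀(6.0063e-05) ≈ -84.43 dB
∠G = 84.49° − 197.77° = -113.28°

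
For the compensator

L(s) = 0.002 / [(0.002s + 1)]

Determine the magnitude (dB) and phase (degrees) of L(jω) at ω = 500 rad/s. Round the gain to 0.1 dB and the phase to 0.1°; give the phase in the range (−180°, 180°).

-57.0 dB, -45.0°

At ω = 500 rad/s:
pole (1 + j500·0.002) = 1 + j1 → |·| ≈ 1.4142, ∠ ≈ 45.00°
|L| = 0.002 · 1 / (1.4142) ≈ 0.0014142
Gain = 20 log₁₀(0.0014142) ≈ -56.99 dB
∠L = (0°) − (45.00°) = -45.00°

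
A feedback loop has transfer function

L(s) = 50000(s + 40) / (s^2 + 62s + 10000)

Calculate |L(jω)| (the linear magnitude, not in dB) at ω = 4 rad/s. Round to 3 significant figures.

At s = jω = j4:
zero (s+40): 40 + j4 → |·| = √(40²+4²) = √1616 ≈ 40.2, ∠ = arctan(4/40) ≈ 5.71°
quadratic: (j4)² + 62·j4 + 10000 = 9984 + j248 → |·| ≈ 9987.1, ∠ ≈ 1.42°
|L| = 50000 · 40.2 / 9987.1 ≈ 201.26

201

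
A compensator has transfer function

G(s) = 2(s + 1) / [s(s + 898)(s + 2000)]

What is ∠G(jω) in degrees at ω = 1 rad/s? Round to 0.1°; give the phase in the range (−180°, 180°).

At s = jω = j1:
zero (s+1): 1 + j1 → |·| = √(1²+1²) = √2 ≈ 1.4142, ∠ = arctan(1/1) ≈ 45.00°
pole (s+898): 898 + j1 → |·| = √(898²+1²) = √806405 ≈ 898, ∠ = arctan(1/898) ≈ 0.06°
pole (s+2000): 2000 + j1 → |·| = √(2000²+1²) = √4000001 ≈ 2000, ∠ = arctan(1/2000) ≈ 0.03°
pole at origin: |s| = 1, ∠ = 90.00° (in denominator)
∠G = 45.00° − 90.09° = -45.09°

-45.1°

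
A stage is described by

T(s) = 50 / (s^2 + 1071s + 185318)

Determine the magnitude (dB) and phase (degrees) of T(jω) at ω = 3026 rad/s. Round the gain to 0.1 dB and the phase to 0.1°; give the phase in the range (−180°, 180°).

-105.6 dB, -160.1°

Substitute s = j3026:
Numerator: 50 = 50 + j0
Denominator: (j3026)^2 + 1071(j3026) + 185318 = -8971358 + j3240846
|N| = √(50² + 0²) ≈ 50, ∠N ≈ 0.00°
|D| = √(8971358² + 3240846²) ≈ 9.5388e+06, ∠D ≈ 160.14°
|T| = 50 / 9.5388e+06 ≈ 5.2417e-06
Gain = 20 log₁₀(5.2417e-06) ≈ -105.61 dB
∠T = 0.00° − 160.14° = -160.14°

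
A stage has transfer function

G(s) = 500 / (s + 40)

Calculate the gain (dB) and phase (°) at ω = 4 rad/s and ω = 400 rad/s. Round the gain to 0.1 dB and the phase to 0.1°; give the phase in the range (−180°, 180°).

ω = 4: 21.9 dB, -5.7°; ω = 400: 1.9 dB, -84.3°

Substitute s = j4:
Numerator: 500 = 500 + j0
Denominator: (j4) + 40 = 40 + j4
|N| = √(500² + 0²) ≈ 500, ∠N ≈ 0.00°
|D| = √(40² + 4²) ≈ 40.2, ∠D ≈ 5.71°
|G| = 500 / 40.2 ≈ 12.438
Gain = 20 log₁₀(12.438) ≈ 21.90 dB
∠G = 0.00° − 5.71° = -5.71°

Substitute s = j400:
Numerator: 500 = 500 + j0
Denominator: (j400) + 40 = 40 + j400
|N| = √(500² + 0²) ≈ 500, ∠N ≈ 0.00°
|D| = √(40² + 400²) ≈ 402, ∠D ≈ 84.29°
|G| = 500 / 402 ≈ 1.2438
Gain = 20 log₁₀(1.2438) ≈ 1.90 dB
∠G = 0.00° − 84.29° = -84.29°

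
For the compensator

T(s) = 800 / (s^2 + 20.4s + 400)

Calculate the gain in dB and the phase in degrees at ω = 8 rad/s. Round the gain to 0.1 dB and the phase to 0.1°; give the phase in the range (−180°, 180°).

At s = jω = j8:
quadratic: (j8)² + 20.4·j8 + 400 = 336 + j163.2 → |·| ≈ 373.54, ∠ ≈ 25.91°
|T| = 800 / 373.54 ≈ 2.1417
Gain = 20 log₁₀(2.1417) ≈ 6.62 dB
∠T = 0.00° − 25.91° = -25.91°

6.6 dB, -25.9°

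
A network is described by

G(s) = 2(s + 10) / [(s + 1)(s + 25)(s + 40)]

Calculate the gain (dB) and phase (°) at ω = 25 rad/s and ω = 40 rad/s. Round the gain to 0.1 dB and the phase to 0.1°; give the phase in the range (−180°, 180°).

At s = jω = j25:
zero (s+10): 10 + j25 → |·| = √(10²+25²) = √725 ≈ 26.926, ∠ = arctan(25/10) ≈ 68.20°
pole (s+1): 1 + j25 → |·| = √(1²+25²) = √626 ≈ 25.02, ∠ = arctan(25/1) ≈ 87.71°
pole (s+25): 25 + j25 → |·| = √(25²+25²) = √1250 ≈ 35.355, ∠ = arctan(25/25) ≈ 45.00°
pole (s+40): 40 + j25 → |·| = √(40²+25²) = √2225 ≈ 47.17, ∠ = arctan(25/40) ≈ 32.01°
|G| = 2 · 26.926 / 41726 ≈ 0.0012906
Gain = 20 log₁₀(0.0012906) ≈ -57.78 dB
∠G = 68.20° − 164.72° = -96.52°

At s = jω = j40:
zero (s+10): 10 + j40 → |·| = √(10²+40²) = √1700 ≈ 41.231, ∠ = arctan(40/10) ≈ 75.96°
pole (s+1): 1 + j40 → |·| = √(1²+40²) = √1601 ≈ 40.012, ∠ = arctan(40/1) ≈ 88.57°
pole (s+25): 25 + j40 → |·| = √(25²+40²) = √2225 ≈ 47.17, ∠ = arctan(40/25) ≈ 57.99°
pole (s+40): 40 + j40 → |·| = √(40²+40²) = √3200 ≈ 56.569, ∠ = arctan(40/40) ≈ 45.00°
|G| = 2 · 41.231 / 1.0677e+05 ≈ 0.00077233
Gain = 20 log₁₀(0.00077233) ≈ -62.24 dB
∠G = 75.96° − 191.56° = -115.60°

ω = 25: -57.8 dB, -96.5°; ω = 40: -62.2 dB, -115.6°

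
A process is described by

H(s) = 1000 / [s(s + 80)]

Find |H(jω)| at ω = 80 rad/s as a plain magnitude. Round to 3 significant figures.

At s = jω = j80:
pole (s+80): 80 + j80 → |·| = √(80²+80²) = √12800 ≈ 113.14, ∠ = arctan(80/80) ≈ 45.00°
pole at origin: |s| = 80, ∠ = 90.00° (in denominator)
|H| = 1000 / 9051.2 ≈ 0.11048

0.110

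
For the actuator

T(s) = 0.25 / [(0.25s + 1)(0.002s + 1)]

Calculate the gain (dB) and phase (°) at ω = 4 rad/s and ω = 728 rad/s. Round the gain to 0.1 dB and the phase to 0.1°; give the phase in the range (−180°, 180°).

ω = 4: -15.1 dB, -45.5°; ω = 728: -62.2 dB, -145.2°

At ω = 4 rad/s:
pole (1 + j4·0.25) = 1 + j1 → |·| ≈ 1.4142, ∠ ≈ 45.00°
pole (1 + j4·0.002) = 1 + j0.008 → |·| ≈ 1, ∠ ≈ 0.46°
|T| = 0.25 · 1 / (1.4142 · 1) ≈ 0.17678
Gain = 20 log₁₀(0.17678) ≈ -15.05 dB
∠T = (0°) − (45.00° + 0.46°) = -45.46°

At ω = 728 rad/s:
pole (1 + j728·0.25) = 1 + j182 → |·| ≈ 182, ∠ ≈ 89.69°
pole (1 + j728·0.002) = 1 + j1.456 → |·| ≈ 1.7663, ∠ ≈ 55.52°
|T| = 0.25 · 1 / (182 · 1.7663) ≈ 0.00077769
Gain = 20 log₁₀(0.00077769) ≈ -62.18 dB
∠T = (0°) − (89.69° + 55.52°) = -145.21°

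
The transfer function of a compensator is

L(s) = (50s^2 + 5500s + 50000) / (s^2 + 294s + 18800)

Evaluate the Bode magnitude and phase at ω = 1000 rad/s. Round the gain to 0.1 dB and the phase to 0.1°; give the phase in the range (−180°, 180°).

33.8 dB, 10.4°

Substitute s = j1000:
Numerator: 50(j1000)^2 + 5500(j1000) + 50000 = -49950000 + j5500000
Denominator: (j1000)^2 + 294(j1000) + 18800 = -981200 + j294000
|N| = √(49950000² + 5500000²) ≈ 5.0252e+07, ∠N ≈ 173.72°
|D| = √(981200² + 294000²) ≈ 1.0243e+06, ∠D ≈ 163.32°
|L| = 5.0252e+07 / 1.0243e+06 ≈ 49.06
Gain = 20 log₁₀(49.06) ≈ 33.81 dB
∠L = 173.72° − 163.32° = 10.40°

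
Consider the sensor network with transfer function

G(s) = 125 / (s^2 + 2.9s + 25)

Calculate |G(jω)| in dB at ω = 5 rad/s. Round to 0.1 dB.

18.7 dB

At s = jω = j5:
quadratic: (j5)² + 2.9·j5 + 25 = 0 + j14.5 → |·| ≈ 14.5, ∠ ≈ 90.00°
|G| = 125 / 14.5 ≈ 8.6207
Gain = 20 log₁₀(8.6207) ≈ 18.71 dB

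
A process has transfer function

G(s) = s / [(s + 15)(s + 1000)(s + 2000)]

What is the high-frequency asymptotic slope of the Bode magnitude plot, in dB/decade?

-40 dB/decade

Each pole contributes −20 dB/decade at high frequency; each zero contributes +20 dB/decade.
Net: 1 zero(s) − 3 pole(s) → -40 dB/decade.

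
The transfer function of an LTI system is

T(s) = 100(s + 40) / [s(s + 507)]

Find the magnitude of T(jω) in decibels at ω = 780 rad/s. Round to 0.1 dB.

At s = jω = j780:
zero (s+40): 40 + j780 → |·| = √(40²+780²) = √610000 ≈ 781.02, ∠ = arctan(780/40) ≈ 87.06°
pole (s+507): 507 + j780 → |·| = √(507²+780²) = √865449 ≈ 930.3, ∠ = arctan(780/507) ≈ 56.98°
pole at origin: |s| = 780, ∠ = 90.00° (in denominator)
|T| = 100 · 781.02 / 7.2563e+05 ≈ 0.10763
Gain = 20 log₁₀(0.10763) ≈ -19.36 dB

-19.4 dB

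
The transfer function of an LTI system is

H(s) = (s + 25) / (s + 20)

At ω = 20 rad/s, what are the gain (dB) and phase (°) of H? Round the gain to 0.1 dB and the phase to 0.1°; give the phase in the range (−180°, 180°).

1.1 dB, -6.3°

Substitute s = j20:
Numerator: (j20) + 25 = 25 + j20
Denominator: (j20) + 20 = 20 + j20
|N| = √(25² + 20²) ≈ 32.016, ∠N ≈ 38.66°
|D| = √(20² + 20²) ≈ 28.284, ∠D ≈ 45.00°
|H| = 32.016 / 28.284 ≈ 1.1319
Gain = 20 log₁₀(1.1319) ≈ 1.08 dB
∠H = 38.66° − 45.00° = -6.34°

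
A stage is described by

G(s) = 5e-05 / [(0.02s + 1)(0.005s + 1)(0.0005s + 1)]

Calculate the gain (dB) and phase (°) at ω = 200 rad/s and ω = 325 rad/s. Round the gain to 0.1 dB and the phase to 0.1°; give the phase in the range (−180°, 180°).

ω = 200: -101.4 dB, -126.7°; ω = 325: -108.1 dB, -148.9°

At ω = 200 rad/s:
pole (1 + j200·0.02) = 1 + j4 → |·| ≈ 4.1231, ∠ ≈ 75.96°
pole (1 + j200·0.005) = 1 + j1 → |·| ≈ 1.4142, ∠ ≈ 45.00°
pole (1 + j200·0.0005) = 1 + j0.1 → |·| ≈ 1.005, ∠ ≈ 5.71°
|G| = 5e-05 · 1 / (4.1231 · 1.4142 · 1.005) ≈ 8.5324e-06
Gain = 20 log₁₀(8.5324e-06) ≈ -101.38 dB
∠G = (0°) − (75.96° + 45.00° + 5.71°) = -126.67°

At ω = 325 rad/s:
pole (1 + j325·0.02) = 1 + j6.5 → |·| ≈ 6.5765, ∠ ≈ 81.25°
pole (1 + j325·0.005) = 1 + j1.625 → |·| ≈ 1.908, ∠ ≈ 58.39°
pole (1 + j325·0.0005) = 1 + j0.1625 → |·| ≈ 1.0131, ∠ ≈ 9.23°
|G| = 5e-05 · 1 / (6.5765 · 1.908 · 1.0131) ≈ 3.9332e-06
Gain = 20 log₁₀(3.9332e-06) ≈ -108.11 dB
∠G = (0°) − (81.25° + 58.39° + 9.23°) = -148.87°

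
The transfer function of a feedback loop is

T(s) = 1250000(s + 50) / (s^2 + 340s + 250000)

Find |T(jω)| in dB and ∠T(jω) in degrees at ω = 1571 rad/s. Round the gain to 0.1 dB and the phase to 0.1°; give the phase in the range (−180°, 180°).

58.7 dB, -78.3°

At s = jω = j1571:
zero (s+50): 50 + j1571 → |·| = √(50²+1571²) = √2470541 ≈ 1571.8, ∠ = arctan(1571/50) ≈ 88.18°
quadratic: (j1571)² + 340·j1571 + 250000 = -2218041 + j534140 → |·| ≈ 2.2814e+06, ∠ ≈ 166.46°
|T| = 1250000 · 1571.8 / 2.2814e+06 ≈ 861.2
Gain = 20 log₁₀(861.2) ≈ 58.70 dB
∠T = 88.18° − 166.46° = -78.28°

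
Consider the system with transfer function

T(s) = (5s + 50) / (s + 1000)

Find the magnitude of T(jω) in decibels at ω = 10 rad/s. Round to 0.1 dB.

-23.0 dB

Substitute s = j10:
Numerator: 5(j10) + 50 = 50 + j50
Denominator: (j10) + 1000 = 1000 + j10
|N| = √(50² + 50²) ≈ 70.711, ∠N ≈ 45.00°
|D| = √(1000² + 10²) ≈ 1000, ∠D ≈ 0.57°
|T| = 70.711 / 1000 ≈ 0.070711
Gain = 20 log₁₀(0.070711) ≈ -23.01 dB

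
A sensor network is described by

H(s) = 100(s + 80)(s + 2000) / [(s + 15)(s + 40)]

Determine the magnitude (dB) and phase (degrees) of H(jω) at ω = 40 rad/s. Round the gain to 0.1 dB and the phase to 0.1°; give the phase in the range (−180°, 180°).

77.4 dB, -86.7°

At s = jω = j40:
zero (s+80): 80 + j40 → |·| = √(80²+40²) = √8000 ≈ 89.443, ∠ = arctan(40/80) ≈ 26.57°
zero (s+2000): 2000 + j40 → |·| = √(2000²+40²) = √4001600 ≈ 2000.4, ∠ = arctan(40/2000) ≈ 1.15°
pole (s+15): 15 + j40 → |·| = √(15²+40²) = √1825 ≈ 42.72, ∠ = arctan(40/15) ≈ 69.44°
pole (s+40): 40 + j40 → |·| = √(40²+40²) = √3200 ≈ 56.569, ∠ = arctan(40/40) ≈ 45.00°
|H| = 100 · 1.7892e+05 / 2416.6 ≈ 7403.8
Gain = 20 log₁₀(7403.8) ≈ 77.39 dB
∠H = 27.72° − 114.44° = -86.72°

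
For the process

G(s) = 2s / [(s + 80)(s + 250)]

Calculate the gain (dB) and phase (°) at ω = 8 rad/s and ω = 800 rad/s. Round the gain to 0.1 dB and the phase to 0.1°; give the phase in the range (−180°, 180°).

ω = 8: -62.0 dB, 82.5°; ω = 800: -52.5 dB, -66.9°

At s = jω = j8:
zero at origin: s = j8 → |·| = 8, ∠ = 90.00°
pole (s+80): 80 + j8 → |·| = √(80²+8²) = √6464 ≈ 80.399, ∠ = arctan(8/80) ≈ 5.71°
pole (s+250): 250 + j8 → |·| = √(250²+8²) = √62564 ≈ 250.13, ∠ = arctan(8/250) ≈ 1.83°
|G| = 2 · 8 / 20110 ≈ 0.00079562
Gain = 20 log₁₀(0.00079562) ≈ -61.99 dB
∠G = 90.00° − 7.54° = 82.46°

At s = jω = j800:
zero at origin: s = j800 → |·| = 800, ∠ = 90.00°
pole (s+80): 80 + j800 → |·| = √(80²+800²) = √646400 ≈ 803.99, ∠ = arctan(800/80) ≈ 84.29°
pole (s+250): 250 + j800 → |·| = √(250²+800²) = √702500 ≈ 838.15, ∠ = arctan(800/250) ≈ 72.65°
|G| = 2 · 800 / 6.7386e+05 ≈ 0.0023744
Gain = 20 log₁₀(0.0023744) ≈ -52.49 dB
∠G = 90.00° − 156.94° = -66.94°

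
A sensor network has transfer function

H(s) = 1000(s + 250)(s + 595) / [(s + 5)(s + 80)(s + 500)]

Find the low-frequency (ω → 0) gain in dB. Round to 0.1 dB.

57.4 dB

H(0) = 1000·250·595 / (5·80·500) = 743.75
20 log₁₀(743.75) ≈ 57.43 dB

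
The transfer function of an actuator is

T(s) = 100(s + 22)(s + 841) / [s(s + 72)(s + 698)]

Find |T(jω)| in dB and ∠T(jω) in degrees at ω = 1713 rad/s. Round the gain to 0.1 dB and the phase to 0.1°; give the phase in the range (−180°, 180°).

At s = jω = j1713:
zero (s+22): 22 + j1713 → |·| = √(22²+1713²) = √2934853 ≈ 1713.1, ∠ = arctan(1713/22) ≈ 89.26°
zero (s+841): 841 + j1713 → |·| = √(841²+1713²) = √3641650 ≈ 1908.3, ∠ = arctan(1713/841) ≈ 63.85°
pole (s+72): 72 + j1713 → |·| = √(72²+1713²) = √2939553 ≈ 1714.5, ∠ = arctan(1713/72) ≈ 87.59°
pole (s+698): 698 + j1713 → |·| = √(698²+1713²) = √3421573 ≈ 1849.7, ∠ = arctan(1713/698) ≈ 67.83°
pole at origin: |s| = 1713, ∠ = 90.00° (in denominator)
|T| = 100 · 3.2691e+06 / 5.4325e+09 ≈ 0.060177
Gain = 20 log₁₀(0.060177) ≈ -24.41 dB
∠T = 153.11° − 245.42° = -92.31°

-24.4 dB, -92.3°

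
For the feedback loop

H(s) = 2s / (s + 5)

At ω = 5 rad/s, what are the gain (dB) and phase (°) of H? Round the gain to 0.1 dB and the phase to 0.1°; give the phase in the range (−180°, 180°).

At s = jω = j5:
zero at origin: s = j5 → |·| = 5, ∠ = 90.00°
pole (s+5): 5 + j5 → |·| = √(5²+5²) = √50 ≈ 7.0711, ∠ = arctan(5/5) ≈ 45.00°
|H| = 2 · 5 / 7.0711 ≈ 1.4142
Gain = 20 log₁₀(1.4142) ≈ 3.01 dB
∠H = 90.00° − 45.00° = 45.00°

3.0 dB, 45.0°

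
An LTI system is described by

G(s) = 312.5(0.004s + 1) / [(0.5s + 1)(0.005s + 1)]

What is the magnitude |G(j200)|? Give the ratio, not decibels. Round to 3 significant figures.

2.83

At ω = 200 rad/s:
zero (1 + j200·0.004) = 1 + j0.8 → |·| ≈ 1.2806, ∠ ≈ 38.66°
pole (1 + j200·0.5) = 1 + j100 → |·| ≈ 100, ∠ ≈ 89.43°
pole (1 + j200·0.005) = 1 + j1 → |·| ≈ 1.4142, ∠ ≈ 45.00°
|G| = 312.5 · 1.2806 / (100 · 1.4142) ≈ 2.8298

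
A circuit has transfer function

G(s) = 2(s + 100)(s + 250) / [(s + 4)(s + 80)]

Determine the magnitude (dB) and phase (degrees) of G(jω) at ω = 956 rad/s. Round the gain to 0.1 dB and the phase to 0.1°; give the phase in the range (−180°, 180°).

At s = jω = j956:
zero (s+100): 100 + j956 → |·| = √(100²+956²) = √923936 ≈ 961.22, ∠ = arctan(956/100) ≈ 84.03°
zero (s+250): 250 + j956 → |·| = √(250²+956²) = √976436 ≈ 988.15, ∠ = arctan(956/250) ≈ 75.34°
pole (s+4): 4 + j956 → |·| = √(4²+956²) = √913952 ≈ 956.01, ∠ = arctan(956/4) ≈ 89.76°
pole (s+80): 80 + j956 → |·| = √(80²+956²) = √920336 ≈ 959.34, ∠ = arctan(956/80) ≈ 85.22°
|G| = 2 · 9.4983e+05 / 9.1714e+05 ≈ 2.0713
Gain = 20 log₁₀(2.0713) ≈ 6.32 dB
∠G = 159.37° − 174.98° = -15.61°

6.3 dB, -15.6°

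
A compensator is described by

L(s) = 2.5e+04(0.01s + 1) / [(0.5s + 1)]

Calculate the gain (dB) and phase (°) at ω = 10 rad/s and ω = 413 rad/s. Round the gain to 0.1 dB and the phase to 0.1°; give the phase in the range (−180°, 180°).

At ω = 10 rad/s:
zero (1 + j10·0.01) = 1 + j0.1 → |·| ≈ 1.005, ∠ ≈ 5.71°
pole (1 + j10·0.5) = 1 + j5 → |·| ≈ 5.099, ∠ ≈ 78.69°
|L| = 2.5e+04 · 1.005 / (5.099) ≈ 4927.4
Gain = 20 log₁₀(4927.4) ≈ 73.85 dB
∠L = (5.71°) − (78.69°) = -72.98°

At ω = 413 rad/s:
zero (1 + j413·0.01) = 1 + j4.13 → |·| ≈ 4.2493, ∠ ≈ 76.39°
pole (1 + j413·0.5) = 1 + j206.5 → |·| ≈ 206.5, ∠ ≈ 89.72°
|L| = 2.5e+04 · 4.2493 / (206.5) ≈ 514.44
Gain = 20 log₁₀(514.44) ≈ 54.23 dB
∠L = (76.39°) − (89.72°) = -13.33°

ω = 10: 73.9 dB, -73.0°; ω = 413: 54.2 dB, -13.3°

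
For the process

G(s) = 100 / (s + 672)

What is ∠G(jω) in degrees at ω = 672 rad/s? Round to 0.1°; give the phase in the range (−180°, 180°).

-45.0°

At s = jω = j672:
pole (s+672): 672 + j672 → |·| = √(672²+672²) = √903168 ≈ 950.35, ∠ = arctan(672/672) ≈ 45.00°
∠G = 0.00° − 45.00° = -45.00°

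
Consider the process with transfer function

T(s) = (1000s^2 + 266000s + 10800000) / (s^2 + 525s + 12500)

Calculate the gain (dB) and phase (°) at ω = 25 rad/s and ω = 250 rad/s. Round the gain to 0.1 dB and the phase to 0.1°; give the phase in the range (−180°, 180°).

Substitute s = j25:
Numerator: 1000(j25)^2 + 266000(j25) + 10800000 = 10175000 + j6650000
Denominator: (j25)^2 + 525(j25) + 12500 = 11875 + j13125
|N| = √(10175000² + 6650000²) ≈ 1.2155e+07, ∠N ≈ 33.17°
|D| = √(11875² + 13125²) ≈ 17700, ∠D ≈ 47.86°
|T| = 1.2155e+07 / 17700 ≈ 686.72
Gain = 20 log₁₀(686.72) ≈ 56.74 dB
∠T = 33.17° − 47.86° = -14.69°

Substitute s = j250:
Numerator: 1000(j250)^2 + 266000(j250) + 10800000 = -51700000 + j66500000
Denominator: (j250)^2 + 525(j250) + 12500 = -50000 + j131250
|N| = √(51700000² + 66500000²) ≈ 8.4233e+07, ∠N ≈ 127.86°
|D| = √(50000² + 131250²) ≈ 1.4045e+05, ∠D ≈ 110.85°
|T| = 8.4233e+07 / 1.4045e+05 ≈ 599.74
Gain = 20 log₁₀(599.74) ≈ 55.56 dB
∠T = 127.86° − 110.85° = 17.01°

ω = 25: 56.7 dB, -14.7°; ω = 250: 55.6 dB, 17.0°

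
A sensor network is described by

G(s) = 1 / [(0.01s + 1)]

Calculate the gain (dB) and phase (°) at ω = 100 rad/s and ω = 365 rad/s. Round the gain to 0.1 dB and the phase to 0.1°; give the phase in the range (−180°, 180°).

ω = 100: -3.0 dB, -45.0°; ω = 365: -11.6 dB, -74.7°

At ω = 100 rad/s:
pole (1 + j100·0.01) = 1 + j1 → |·| ≈ 1.4142, ∠ ≈ 45.00°
|G| = 1 · 1 / (1.4142) ≈ 0.70711
Gain = 20 log₁₀(0.70711) ≈ -3.01 dB
∠G = (0°) − (45.00°) = -45.00°

At ω = 365 rad/s:
pole (1 + j365·0.01) = 1 + j3.65 → |·| ≈ 3.7845, ∠ ≈ 74.68°
|G| = 1 · 1 / (3.7845) ≈ 0.26424
Gain = 20 log₁₀(0.26424) ≈ -11.56 dB
∠G = (0°) − (74.68°) = -74.68°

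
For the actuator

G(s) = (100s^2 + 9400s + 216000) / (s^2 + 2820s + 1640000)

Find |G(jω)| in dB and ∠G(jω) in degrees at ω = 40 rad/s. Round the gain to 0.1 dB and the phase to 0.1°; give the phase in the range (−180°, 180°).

-12.7 dB, 77.6°

Substitute s = j40:
Numerator: 100(j40)^2 + 9400(j40) + 216000 = 56000 + j376000
Denominator: (j40)^2 + 2820(j40) + 1640000 = 1638400 + j112800
|N| = √(56000² + 376000²) ≈ 3.8015e+05, ∠N ≈ 81.53°
|D| = √(1638400² + 112800²) ≈ 1.6423e+06, ∠D ≈ 3.94°
|G| = 3.8015e+05 / 1.6423e+06 ≈ 0.23147
Gain = 20 log₁₀(0.23147) ≈ -12.71 dB
∠G = 81.53° − 3.94° = 77.59°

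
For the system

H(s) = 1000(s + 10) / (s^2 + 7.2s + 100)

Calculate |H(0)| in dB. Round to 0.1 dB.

H(0) = 1000·10 / 100 = 100
20 log₁₀(100) ≈ 40.00 dB

40.0 dB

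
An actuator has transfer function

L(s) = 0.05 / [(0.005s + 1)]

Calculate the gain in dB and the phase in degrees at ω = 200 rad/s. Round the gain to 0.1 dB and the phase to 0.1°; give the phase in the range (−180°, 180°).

-29.0 dB, -45.0°

At ω = 200 rad/s:
pole (1 + j200·0.005) = 1 + j1 → |·| ≈ 1.4142, ∠ ≈ 45.00°
|L| = 0.05 · 1 / (1.4142) ≈ 0.035356
Gain = 20 log₁₀(0.035356) ≈ -29.03 dB
∠L = (0°) − (45.00°) = -45.00°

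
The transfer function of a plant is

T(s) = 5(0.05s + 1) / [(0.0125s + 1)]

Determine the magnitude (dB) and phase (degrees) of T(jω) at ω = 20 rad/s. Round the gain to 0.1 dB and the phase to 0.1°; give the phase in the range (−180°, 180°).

16.7 dB, 31.0°

At ω = 20 rad/s:
zero (1 + j20·0.05) = 1 + j1 → |·| ≈ 1.4142, ∠ ≈ 45.00°
pole (1 + j20·0.0125) = 1 + j0.25 → |·| ≈ 1.0308, ∠ ≈ 14.04°
|T| = 5 · 1.4142 / (1.0308) ≈ 6.8597
Gain = 20 log₁₀(6.8597) ≈ 16.73 dB
∠T = (45.00°) − (14.04°) = 30.96°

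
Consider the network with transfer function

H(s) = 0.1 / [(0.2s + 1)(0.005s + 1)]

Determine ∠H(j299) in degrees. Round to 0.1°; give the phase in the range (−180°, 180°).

-145.3°

At ω = 299 rad/s:
pole (1 + j299·0.2) = 1 + j59.8 → |·| ≈ 59.808, ∠ ≈ 89.04°
pole (1 + j299·0.005) = 1 + j1.495 → |·| ≈ 1.7986, ∠ ≈ 56.22°
∠H = (0°) − (89.04° + 56.22°) = -145.26°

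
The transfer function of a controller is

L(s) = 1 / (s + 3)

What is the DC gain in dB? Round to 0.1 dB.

L(0) = 1 / 3 ≈ 0.33333
20 log₁₀(0.33333) ≈ -9.54 dB

-9.5 dB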